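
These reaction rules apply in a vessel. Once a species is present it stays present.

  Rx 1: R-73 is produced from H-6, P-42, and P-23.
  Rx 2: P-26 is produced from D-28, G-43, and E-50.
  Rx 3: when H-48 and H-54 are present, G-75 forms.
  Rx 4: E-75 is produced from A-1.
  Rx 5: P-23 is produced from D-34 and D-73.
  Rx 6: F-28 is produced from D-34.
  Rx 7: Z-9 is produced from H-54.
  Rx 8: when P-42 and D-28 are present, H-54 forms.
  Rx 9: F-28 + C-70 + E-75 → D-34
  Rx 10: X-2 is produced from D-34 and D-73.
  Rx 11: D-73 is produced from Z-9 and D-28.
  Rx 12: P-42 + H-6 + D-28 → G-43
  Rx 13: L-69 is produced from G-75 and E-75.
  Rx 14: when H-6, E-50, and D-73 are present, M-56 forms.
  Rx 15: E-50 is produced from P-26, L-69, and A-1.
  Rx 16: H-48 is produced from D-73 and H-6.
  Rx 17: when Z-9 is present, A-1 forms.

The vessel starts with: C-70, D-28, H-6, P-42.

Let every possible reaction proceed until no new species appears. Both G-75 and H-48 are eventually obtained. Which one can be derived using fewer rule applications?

H-48: P-42 and D-28 present → H-54 forms (Rx 8). H-54 present → Z-9 forms (Rx 7). Z-9 and D-28 present → D-73 forms (Rx 11). D-73 and H-6 present → H-48 forms (Rx 16). [4 rule applications]
G-75: P-42 and D-28 present → H-54 forms (Rx 8). H-54 present → Z-9 forms (Rx 7). Z-9 and D-28 present → D-73 forms (Rx 11). D-73 and H-6 present → H-48 forms (Rx 16). H-48 and H-54 present → G-75 forms (Rx 3). [5 rule applications]
H-48 needs fewer.

H-48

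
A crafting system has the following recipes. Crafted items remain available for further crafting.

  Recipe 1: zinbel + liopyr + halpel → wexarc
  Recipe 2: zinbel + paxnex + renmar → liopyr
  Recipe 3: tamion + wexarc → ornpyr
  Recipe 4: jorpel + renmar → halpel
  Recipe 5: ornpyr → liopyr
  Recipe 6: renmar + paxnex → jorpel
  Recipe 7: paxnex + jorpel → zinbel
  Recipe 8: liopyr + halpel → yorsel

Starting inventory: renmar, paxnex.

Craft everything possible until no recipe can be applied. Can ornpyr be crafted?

No

ornpyr would need tamion and wexarc (Recipe 3), but tamion is never obtained.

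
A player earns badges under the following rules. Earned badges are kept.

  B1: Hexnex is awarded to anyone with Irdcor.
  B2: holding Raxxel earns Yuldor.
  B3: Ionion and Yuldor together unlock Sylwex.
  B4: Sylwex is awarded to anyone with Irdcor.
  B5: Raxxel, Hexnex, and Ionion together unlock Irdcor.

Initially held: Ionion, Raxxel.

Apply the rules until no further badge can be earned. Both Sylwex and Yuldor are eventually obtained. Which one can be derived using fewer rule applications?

Yuldor: With Raxxel, Yuldor is earned (B2). [1 rule application]
Sylwex: With Raxxel, Yuldor is earned (B2). With Ionion and Yuldor, Sylwex is earned (B3). [2 rule applications]
Yuldor needs fewer.

Yuldor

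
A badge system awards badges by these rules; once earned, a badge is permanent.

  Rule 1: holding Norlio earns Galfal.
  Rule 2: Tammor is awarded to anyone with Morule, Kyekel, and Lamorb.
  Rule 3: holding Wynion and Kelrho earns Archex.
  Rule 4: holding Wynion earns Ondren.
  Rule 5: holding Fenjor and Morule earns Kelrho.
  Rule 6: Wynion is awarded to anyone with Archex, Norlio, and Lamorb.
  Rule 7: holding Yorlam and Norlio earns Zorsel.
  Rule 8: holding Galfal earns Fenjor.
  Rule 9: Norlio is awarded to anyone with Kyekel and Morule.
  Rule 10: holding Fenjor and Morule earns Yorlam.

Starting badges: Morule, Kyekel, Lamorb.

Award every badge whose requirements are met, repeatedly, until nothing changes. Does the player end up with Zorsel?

With Kyekel and Morule, Norlio is earned (Rule 9).
With Norlio, Galfal is earned (Rule 1).
With Galfal, Fenjor is earned (Rule 8).
With Fenjor and Morule, Yorlam is earned (Rule 10).
With Yorlam and Norlio, Zorsel is earned (Rule 7).

Yes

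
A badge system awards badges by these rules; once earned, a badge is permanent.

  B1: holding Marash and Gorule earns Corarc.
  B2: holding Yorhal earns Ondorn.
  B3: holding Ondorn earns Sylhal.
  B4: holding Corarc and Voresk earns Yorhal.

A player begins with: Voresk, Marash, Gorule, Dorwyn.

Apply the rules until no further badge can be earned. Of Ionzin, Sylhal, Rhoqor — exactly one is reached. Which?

Sylhal

With Marash and Gorule, Corarc is earned (B1).
With Corarc and Voresk, Yorhal is earned (B4).
With Yorhal, Ondorn is earned (B2).
With Ondorn, Sylhal is earned (B3).
No rule produces Rhoqor, and it is not given. No rule produces Ionzin, and it is not given.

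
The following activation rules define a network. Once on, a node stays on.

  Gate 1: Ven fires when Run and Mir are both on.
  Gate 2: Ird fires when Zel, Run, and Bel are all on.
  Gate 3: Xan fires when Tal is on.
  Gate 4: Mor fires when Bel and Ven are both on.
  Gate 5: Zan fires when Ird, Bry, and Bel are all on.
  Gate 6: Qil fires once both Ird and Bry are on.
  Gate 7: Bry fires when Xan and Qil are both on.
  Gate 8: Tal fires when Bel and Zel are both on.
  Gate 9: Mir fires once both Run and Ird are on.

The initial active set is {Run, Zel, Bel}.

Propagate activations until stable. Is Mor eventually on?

Yes

Zel, Run, and Bel are on, so Ird fires (Gate 2).
Gate 9: Run and Ird on → Mir on.
Gate 1: Run and Mir on → Ven on.
Bel and Ven are on, so Mor fires (Gate 4).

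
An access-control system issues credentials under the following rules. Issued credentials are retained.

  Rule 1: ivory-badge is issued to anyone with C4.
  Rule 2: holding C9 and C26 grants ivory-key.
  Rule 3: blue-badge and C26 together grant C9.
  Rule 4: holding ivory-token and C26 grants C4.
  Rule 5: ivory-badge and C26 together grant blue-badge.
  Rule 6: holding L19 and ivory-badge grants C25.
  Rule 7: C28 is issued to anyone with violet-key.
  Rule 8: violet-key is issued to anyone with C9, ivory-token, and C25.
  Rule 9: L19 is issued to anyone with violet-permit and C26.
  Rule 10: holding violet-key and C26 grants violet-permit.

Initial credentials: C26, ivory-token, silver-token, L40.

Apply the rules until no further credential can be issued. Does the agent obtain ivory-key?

Yes

Holding ivory-token and C26 grants C4 (Rule 4).
Holding C4 grants ivory-badge (Rule 1).
Holding ivory-badge and C26 grants blue-badge (Rule 5).
Holding blue-badge and C26 grants C9 (Rule 3).
Holding C9 and C26 grants ivory-key (Rule 2).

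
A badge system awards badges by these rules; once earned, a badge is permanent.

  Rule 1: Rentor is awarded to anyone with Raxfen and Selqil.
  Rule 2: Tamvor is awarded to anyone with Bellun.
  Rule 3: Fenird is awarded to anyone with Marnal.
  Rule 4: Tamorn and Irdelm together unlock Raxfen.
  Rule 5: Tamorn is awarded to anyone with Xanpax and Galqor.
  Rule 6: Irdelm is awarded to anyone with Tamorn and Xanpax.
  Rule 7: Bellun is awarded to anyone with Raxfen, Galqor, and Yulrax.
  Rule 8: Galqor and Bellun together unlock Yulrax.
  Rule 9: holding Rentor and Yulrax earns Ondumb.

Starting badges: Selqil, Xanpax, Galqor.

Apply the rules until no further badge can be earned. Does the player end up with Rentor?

Yes

With Xanpax and Galqor, Tamorn is earned (Rule 5).
With Tamorn and Xanpax, Irdelm is earned (Rule 6).
With Tamorn and Irdelm, Raxfen is earned (Rule 4).
With Raxfen and Selqil, Rentor is earned (Rule 1).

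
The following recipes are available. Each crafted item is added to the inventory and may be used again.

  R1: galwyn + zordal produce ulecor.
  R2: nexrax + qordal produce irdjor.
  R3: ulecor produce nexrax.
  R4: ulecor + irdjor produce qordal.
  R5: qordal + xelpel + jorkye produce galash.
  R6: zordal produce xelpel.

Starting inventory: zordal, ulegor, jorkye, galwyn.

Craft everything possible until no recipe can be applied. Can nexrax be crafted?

Yes

Using R1, galwyn and zordal make ulecor.
ulecor → nexrax (R3).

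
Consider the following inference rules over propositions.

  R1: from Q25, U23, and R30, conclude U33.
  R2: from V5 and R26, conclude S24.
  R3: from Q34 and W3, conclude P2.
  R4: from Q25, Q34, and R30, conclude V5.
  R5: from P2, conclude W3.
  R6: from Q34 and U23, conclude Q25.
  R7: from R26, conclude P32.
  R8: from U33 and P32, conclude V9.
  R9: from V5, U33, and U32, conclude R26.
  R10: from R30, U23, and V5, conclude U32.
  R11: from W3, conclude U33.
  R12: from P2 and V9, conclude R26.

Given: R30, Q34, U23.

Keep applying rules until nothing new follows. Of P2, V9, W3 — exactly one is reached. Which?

Q34 and U23 hold, so Q25 follows (R6).
From Q25, Q34, and R30, R4 gives V5.
From Q25, U23, and R30, R1 gives U33.
R30, U23, and V5 hold, so U32 follows (R10).
From V5, U33, and U32, R9 gives R26.
From R26, R7 gives P32.
From U33 and P32, R8 gives V9.
P2 would need Q34 and W3 (R3), but W3 is never established. W3 would need P2 (R5), but P2 is never established.

V9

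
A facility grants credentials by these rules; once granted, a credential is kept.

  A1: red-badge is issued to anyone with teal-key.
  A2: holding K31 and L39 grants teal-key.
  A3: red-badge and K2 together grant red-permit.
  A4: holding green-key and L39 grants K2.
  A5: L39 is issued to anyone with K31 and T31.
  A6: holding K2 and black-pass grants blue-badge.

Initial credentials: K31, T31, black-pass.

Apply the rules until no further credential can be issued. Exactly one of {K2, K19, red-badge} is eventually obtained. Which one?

Holding K31 and T31 grants L39 (A5).
Holding K31 and L39 grants teal-key (A2).
Holding teal-key grants red-badge (A1).
K2 would need green-key and L39 (A4), but green-key is never granted. No rule produces K19, and it is not given.

red-badge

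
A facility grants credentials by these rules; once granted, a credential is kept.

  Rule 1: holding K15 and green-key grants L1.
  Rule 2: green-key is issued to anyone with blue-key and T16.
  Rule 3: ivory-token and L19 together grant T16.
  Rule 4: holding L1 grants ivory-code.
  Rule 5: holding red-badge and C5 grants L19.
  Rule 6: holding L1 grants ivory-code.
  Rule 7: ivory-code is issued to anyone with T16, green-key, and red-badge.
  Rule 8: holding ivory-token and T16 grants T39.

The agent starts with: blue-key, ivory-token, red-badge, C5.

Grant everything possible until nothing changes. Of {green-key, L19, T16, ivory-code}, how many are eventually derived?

4

Holding red-badge and C5 grants L19 (Rule 5).
Holding ivory-token and L19 grants T16 (Rule 3).
Holding blue-key and T16 grants green-key (Rule 2).
Holding T16, green-key, and red-badge grants ivory-code (Rule 7).
green-key: reached.
L19: reached.
T16: reached.
ivory-code: reached.
All 4 are reached.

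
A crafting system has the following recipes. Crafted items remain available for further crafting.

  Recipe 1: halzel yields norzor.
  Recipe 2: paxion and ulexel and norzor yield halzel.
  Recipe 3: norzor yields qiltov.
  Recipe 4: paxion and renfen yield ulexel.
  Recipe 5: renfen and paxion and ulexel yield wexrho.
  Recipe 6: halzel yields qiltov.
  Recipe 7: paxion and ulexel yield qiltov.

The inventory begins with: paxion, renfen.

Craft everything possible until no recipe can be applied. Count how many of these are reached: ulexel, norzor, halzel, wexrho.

2

Using Recipe 4, paxion and renfen make ulexel.
renfen and paxion and ulexel → wexrho (Recipe 5).
ulexel: reached.
norzor would need halzel (Recipe 1), but halzel is never obtained.
halzel would need paxion, ulexel, and norzor (Recipe 2), but norzor is never obtained.
wexrho: reached.
Reached: ulexel and wexrho — 2 of the 4.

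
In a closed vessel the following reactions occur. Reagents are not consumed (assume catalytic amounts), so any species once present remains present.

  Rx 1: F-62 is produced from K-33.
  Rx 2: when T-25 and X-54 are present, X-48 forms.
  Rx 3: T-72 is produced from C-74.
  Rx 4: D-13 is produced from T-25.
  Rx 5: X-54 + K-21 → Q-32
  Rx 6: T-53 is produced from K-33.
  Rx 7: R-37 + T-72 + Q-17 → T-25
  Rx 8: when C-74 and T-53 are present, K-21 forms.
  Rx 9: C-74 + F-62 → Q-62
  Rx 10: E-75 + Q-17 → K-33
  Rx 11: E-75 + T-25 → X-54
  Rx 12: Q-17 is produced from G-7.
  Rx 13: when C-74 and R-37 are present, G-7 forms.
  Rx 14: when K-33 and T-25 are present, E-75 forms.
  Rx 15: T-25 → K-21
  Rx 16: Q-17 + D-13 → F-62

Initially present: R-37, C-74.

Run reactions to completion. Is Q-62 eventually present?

Yes

C-74 and R-37 present → G-7 forms (Rx 13).
C-74 present → T-72 forms (Rx 3).
G-7 present → Q-17 forms (Rx 12).
R-37, T-72, and Q-17 present → T-25 forms (Rx 7).
T-25 present → D-13 forms (Rx 4).
Q-17 and D-13 present → F-62 forms (Rx 16).
C-74 and F-62 present → Q-62 forms (Rx 9).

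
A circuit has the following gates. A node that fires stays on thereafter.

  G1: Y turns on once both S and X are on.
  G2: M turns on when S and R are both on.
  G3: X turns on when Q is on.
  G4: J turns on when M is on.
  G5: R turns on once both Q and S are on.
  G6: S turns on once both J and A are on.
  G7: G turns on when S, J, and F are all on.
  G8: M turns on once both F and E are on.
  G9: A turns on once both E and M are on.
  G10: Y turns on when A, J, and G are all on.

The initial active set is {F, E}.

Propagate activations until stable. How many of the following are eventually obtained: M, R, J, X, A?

3

G8: F and E on → M on.
G9: E and M on → A on.
G4: M on → J on.
M: reached.
R would need Q and S (G5), but Q never turns on.
J: reached.
X would need Q (G3), but Q never turns on.
A: reached.
Reached: M, J, and A — 3 of the 5.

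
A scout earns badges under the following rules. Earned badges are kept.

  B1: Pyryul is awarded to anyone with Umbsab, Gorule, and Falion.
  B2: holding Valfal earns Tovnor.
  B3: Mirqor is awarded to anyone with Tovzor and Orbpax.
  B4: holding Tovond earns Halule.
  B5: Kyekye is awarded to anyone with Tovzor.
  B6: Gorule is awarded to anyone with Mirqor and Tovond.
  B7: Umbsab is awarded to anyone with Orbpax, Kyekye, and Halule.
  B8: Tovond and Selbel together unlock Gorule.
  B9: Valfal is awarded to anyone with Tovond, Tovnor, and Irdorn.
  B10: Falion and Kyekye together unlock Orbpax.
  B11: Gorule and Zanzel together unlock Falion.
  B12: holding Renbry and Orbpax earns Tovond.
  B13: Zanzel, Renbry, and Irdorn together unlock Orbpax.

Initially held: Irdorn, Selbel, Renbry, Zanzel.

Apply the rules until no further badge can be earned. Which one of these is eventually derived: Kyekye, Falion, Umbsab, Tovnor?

Falion

With Zanzel, Renbry, and Irdorn, Orbpax is earned (B13).
With Renbry and Orbpax, Tovond is earned (B12).
With Tovond and Selbel, Gorule is earned (B8).
With Gorule and Zanzel, Falion is earned (B11).
Tovnor would need Valfal (B2), but Valfal is never earned. Kyekye would need Tovzor (B5), but Tovzor is never earned. Umbsab would need Orbpax, Kyekye, and Halule (B7), but Kyekye is never earned.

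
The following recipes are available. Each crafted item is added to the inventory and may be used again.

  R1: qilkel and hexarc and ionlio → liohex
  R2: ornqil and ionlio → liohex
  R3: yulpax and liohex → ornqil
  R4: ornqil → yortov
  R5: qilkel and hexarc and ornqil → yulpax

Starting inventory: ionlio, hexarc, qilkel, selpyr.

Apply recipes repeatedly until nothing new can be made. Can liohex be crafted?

Using R1, qilkel, hexarc, and ionlio make liohex.

Yes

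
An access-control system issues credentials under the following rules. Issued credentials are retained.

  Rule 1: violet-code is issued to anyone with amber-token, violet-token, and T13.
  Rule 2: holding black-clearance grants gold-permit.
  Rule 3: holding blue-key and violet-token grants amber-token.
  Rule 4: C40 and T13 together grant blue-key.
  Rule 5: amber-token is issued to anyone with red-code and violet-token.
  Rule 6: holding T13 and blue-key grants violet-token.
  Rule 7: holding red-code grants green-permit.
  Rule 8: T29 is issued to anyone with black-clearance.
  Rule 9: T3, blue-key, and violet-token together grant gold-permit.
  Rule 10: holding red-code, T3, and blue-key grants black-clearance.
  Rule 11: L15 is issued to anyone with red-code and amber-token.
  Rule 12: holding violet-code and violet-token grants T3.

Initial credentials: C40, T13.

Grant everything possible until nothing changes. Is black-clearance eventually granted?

black-clearance would need red-code, T3, and blue-key (Rule 10), but red-code is never granted.

No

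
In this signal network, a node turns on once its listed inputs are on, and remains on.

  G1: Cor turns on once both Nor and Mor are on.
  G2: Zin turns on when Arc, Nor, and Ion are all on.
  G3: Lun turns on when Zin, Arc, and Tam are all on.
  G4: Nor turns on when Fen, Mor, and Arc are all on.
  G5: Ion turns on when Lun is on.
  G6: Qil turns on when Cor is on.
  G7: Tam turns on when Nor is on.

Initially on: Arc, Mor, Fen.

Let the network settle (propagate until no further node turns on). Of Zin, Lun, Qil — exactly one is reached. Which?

Qil

Fen, Mor, and Arc are on, so Nor turns on (G4).
Nor and Mor are on, so Cor turns on (G1).
Cor is on, so Qil turns on (G6).
Zin would need Arc, Nor, and Ion (G2), but Ion never turns on. Lun would need Zin, Arc, and Tam (G3), but Zin never turns on.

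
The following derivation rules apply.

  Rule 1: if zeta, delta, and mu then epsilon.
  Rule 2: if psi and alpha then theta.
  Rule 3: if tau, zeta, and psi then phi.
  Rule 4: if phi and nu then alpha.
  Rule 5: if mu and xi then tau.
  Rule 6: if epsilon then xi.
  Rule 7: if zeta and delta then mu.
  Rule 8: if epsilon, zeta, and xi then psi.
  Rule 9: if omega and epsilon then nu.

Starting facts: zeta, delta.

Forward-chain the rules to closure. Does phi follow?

From zeta and delta, Rule 7 gives mu.
zeta, delta, and mu hold, so epsilon follows (Rule 1).
epsilon holds, so xi follows (Rule 6).
epsilon, zeta, and xi hold, so psi follows (Rule 8).
From mu and xi, Rule 5 gives tau.
From tau, zeta, and psi, Rule 3 gives phi.

Yes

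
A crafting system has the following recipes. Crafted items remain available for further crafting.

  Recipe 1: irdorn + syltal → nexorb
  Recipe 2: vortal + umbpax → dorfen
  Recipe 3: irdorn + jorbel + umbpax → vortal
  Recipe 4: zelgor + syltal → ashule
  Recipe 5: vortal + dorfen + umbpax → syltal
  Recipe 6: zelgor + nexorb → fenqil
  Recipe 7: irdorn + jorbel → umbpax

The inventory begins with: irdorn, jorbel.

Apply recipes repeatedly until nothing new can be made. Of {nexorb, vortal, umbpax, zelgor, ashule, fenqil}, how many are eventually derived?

irdorn + jorbel → umbpax (Recipe 7).
Using Recipe 3, irdorn, jorbel, and umbpax make vortal.
Using Recipe 2, vortal and umbpax make dorfen.
Using Recipe 5, vortal, dorfen, and umbpax make syltal.
irdorn + syltal → nexorb (Recipe 1).
nexorb: reached.
vortal: reached.
umbpax: reached.
No rule produces zelgor, and it is not given.
ashule would need zelgor and syltal (Recipe 4), but zelgor is never obtained.
fenqil would need zelgor and nexorb (Recipe 6), but zelgor is never obtained.
Reached: nexorb, vortal, and umbpax — 3 of the 6.

3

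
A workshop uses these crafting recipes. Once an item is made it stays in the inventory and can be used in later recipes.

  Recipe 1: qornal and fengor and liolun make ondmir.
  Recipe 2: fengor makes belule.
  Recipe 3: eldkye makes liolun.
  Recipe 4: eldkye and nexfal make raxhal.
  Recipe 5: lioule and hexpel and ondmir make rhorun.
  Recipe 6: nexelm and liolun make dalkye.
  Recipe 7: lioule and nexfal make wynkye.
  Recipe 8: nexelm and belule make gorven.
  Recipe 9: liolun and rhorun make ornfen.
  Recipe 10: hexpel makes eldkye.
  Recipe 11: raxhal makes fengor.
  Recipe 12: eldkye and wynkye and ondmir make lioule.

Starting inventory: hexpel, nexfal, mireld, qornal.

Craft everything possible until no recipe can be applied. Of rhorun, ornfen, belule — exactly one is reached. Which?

hexpel → eldkye (Recipe 10).
eldkye and nexfal → raxhal (Recipe 4).
raxhal → fengor (Recipe 11).
Using Recipe 2, fengor makes belule.
ornfen would need liolun and rhorun (Recipe 9), but rhorun is never obtained. rhorun would need lioule, hexpel, and ondmir (Recipe 5), but lioule is never obtained.

belule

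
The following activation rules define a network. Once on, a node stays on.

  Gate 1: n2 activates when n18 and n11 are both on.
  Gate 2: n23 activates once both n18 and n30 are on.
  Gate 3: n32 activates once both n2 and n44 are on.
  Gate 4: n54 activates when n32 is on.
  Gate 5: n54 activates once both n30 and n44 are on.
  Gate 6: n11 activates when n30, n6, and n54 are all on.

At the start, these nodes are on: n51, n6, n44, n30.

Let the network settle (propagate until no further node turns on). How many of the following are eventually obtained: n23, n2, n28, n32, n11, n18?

Gate 5: n30 and n44 on → n54 on.
Gate 6: n30, n6, and n54 on → n11 on.
n23 would need n18 and n30 (Gate 2), but n18 never turns on.
n2 would need n18 and n11 (Gate 1), but n18 never turns on.
No rule produces n28, and it is not given.
n32 would need n2 and n44 (Gate 3), but n2 never turns on.
n11: reached.
No rule produces n18, and it is not given.
Reached: n11 — 1 of the 6.

1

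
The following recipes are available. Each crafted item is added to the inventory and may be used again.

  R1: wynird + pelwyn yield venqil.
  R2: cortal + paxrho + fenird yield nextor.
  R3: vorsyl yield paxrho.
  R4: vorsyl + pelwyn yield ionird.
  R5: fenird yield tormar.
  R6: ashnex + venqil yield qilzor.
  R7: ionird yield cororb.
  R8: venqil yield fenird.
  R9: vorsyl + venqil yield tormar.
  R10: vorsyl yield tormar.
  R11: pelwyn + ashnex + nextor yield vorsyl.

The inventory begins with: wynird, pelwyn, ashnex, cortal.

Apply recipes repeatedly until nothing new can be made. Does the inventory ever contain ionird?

No

ionird would need vorsyl and pelwyn (R4), but vorsyl is never obtained.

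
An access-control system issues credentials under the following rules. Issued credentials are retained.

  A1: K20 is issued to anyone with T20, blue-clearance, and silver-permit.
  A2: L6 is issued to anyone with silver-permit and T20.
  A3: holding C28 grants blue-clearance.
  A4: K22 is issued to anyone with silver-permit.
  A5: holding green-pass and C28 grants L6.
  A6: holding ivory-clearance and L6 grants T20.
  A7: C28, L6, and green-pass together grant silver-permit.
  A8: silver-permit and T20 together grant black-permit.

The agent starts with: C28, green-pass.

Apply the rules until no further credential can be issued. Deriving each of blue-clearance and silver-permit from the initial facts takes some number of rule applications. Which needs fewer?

blue-clearance: Holding C28 grants blue-clearance (A3). [1 rule application]
silver-permit: Holding green-pass and C28 grants L6 (A5). Holding C28, L6, and green-pass grants silver-permit (A7). [2 rule applications]
blue-clearance needs fewer.

blue-clearance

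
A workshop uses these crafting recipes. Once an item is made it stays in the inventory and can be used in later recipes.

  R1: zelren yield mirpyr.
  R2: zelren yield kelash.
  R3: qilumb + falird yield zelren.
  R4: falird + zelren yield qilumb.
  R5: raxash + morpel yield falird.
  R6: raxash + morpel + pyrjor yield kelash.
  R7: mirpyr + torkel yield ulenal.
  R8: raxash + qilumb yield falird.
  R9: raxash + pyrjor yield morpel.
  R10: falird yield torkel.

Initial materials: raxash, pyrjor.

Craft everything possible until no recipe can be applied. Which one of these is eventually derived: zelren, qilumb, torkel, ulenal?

raxash + pyrjor → morpel (R9).
raxash + morpel → falird (R5).
Using R10, falird makes torkel.
zelren would need qilumb and falird (R3), but qilumb is never obtained. qilumb would need falird and zelren (R4), but zelren is never obtained. ulenal would need mirpyr and torkel (R7), but mirpyr is never obtained.

torkel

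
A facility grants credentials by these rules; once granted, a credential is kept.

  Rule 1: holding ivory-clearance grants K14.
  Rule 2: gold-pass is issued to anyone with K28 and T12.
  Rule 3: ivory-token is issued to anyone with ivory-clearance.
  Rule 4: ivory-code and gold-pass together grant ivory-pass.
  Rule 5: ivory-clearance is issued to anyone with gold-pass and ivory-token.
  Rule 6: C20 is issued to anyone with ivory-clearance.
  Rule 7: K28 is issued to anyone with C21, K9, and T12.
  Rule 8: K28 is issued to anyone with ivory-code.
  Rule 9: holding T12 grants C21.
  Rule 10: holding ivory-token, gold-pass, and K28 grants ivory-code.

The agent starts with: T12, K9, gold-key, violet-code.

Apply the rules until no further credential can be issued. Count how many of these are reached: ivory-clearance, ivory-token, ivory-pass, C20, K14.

0

ivory-clearance would need gold-pass and ivory-token (Rule 5), but ivory-token is never granted.
ivory-token would need ivory-clearance (Rule 3), but ivory-clearance is never granted.
ivory-pass would need ivory-code and gold-pass (Rule 4), but ivory-code is never granted.
C20 would need ivory-clearance (Rule 6), but ivory-clearance is never granted.
K14 would need ivory-clearance (Rule 1), but ivory-clearance is never granted.
None of the 5 are reached.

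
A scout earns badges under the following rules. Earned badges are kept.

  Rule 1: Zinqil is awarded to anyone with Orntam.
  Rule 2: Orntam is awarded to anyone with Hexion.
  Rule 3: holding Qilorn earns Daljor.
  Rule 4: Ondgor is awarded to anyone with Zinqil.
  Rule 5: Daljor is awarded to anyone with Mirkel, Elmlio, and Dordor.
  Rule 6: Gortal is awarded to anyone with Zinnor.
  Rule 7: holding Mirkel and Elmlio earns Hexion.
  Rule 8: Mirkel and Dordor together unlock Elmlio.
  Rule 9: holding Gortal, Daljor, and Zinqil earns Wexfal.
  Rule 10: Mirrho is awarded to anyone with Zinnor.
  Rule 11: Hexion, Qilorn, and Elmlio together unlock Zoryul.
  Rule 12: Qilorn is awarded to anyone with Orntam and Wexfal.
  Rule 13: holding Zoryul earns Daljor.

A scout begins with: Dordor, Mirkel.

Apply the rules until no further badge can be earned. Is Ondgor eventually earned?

With Mirkel and Dordor, Elmlio is earned (Rule 8).
With Mirkel and Elmlio, Hexion is earned (Rule 7).
With Hexion, Orntam is earned (Rule 2).
With Orntam, Zinqil is earned (Rule 1).
With Zinqil, Ondgor is earned (Rule 4).

Yes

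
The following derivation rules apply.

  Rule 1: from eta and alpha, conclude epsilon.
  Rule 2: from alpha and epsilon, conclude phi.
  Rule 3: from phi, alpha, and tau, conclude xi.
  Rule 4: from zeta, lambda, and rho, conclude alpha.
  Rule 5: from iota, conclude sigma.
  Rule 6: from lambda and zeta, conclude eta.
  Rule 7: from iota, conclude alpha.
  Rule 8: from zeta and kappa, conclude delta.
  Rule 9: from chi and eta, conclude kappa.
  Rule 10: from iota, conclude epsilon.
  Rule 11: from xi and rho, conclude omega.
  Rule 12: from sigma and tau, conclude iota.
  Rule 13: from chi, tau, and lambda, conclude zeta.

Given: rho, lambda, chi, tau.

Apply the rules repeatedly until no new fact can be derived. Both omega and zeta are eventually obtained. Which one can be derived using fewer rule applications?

zeta

zeta: From chi, tau, and lambda, Rule 13 gives zeta. [1 rule application]
omega: From chi, tau, and lambda, Rule 13 gives zeta. From zeta, lambda, and rho, Rule 4 gives alpha. From lambda and zeta, Rule 6 gives eta. From eta and alpha, Rule 1 gives epsilon. alpha and epsilon hold, so phi follows (Rule 2). phi, alpha, and tau hold, so xi follows (Rule 3). xi and rho hold, so omega follows (Rule 11). [7 rule applications]
zeta needs fewer.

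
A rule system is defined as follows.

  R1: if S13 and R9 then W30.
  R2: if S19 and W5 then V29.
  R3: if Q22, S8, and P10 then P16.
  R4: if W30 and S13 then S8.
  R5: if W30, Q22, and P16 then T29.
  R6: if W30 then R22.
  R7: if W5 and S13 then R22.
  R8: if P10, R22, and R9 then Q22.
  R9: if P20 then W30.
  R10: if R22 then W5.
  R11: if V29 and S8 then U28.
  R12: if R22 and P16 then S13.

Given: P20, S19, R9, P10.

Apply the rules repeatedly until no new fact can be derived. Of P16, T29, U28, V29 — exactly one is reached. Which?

V29

From P20, R9 gives W30.
From W30, R6 gives R22.
From R22, R10 gives W5.
From S19 and W5, R2 gives V29.
P16 would need Q22, S8, and P10 (R3), but S8 is never established. U28 would need V29 and S8 (R11), but S8 is never established. T29 would need W30, Q22, and P16 (R5), but P16 is never established.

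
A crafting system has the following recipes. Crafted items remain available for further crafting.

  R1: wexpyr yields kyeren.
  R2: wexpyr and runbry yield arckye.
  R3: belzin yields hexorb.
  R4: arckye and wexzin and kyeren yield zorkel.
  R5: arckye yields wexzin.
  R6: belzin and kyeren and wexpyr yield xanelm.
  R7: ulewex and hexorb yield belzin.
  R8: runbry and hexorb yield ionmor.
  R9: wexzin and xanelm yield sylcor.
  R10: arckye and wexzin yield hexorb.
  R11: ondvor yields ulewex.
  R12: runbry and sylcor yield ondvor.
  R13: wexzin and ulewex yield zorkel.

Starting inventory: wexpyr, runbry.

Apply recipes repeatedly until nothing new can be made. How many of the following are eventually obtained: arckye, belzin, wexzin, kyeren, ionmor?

Using R2, wexpyr and runbry make arckye.
wexpyr → kyeren (R1).
Using R5, arckye makes wexzin.
Using R10, arckye and wexzin make hexorb.
Using R8, runbry and hexorb make ionmor.
arckye: reached.
belzin would need ulewex and hexorb (R7), but ulewex is never obtained.
wexzin: reached.
kyeren: reached.
ionmor: reached.
Reached: arckye, wexzin, kyeren, and ionmor — 4 of the 5.

4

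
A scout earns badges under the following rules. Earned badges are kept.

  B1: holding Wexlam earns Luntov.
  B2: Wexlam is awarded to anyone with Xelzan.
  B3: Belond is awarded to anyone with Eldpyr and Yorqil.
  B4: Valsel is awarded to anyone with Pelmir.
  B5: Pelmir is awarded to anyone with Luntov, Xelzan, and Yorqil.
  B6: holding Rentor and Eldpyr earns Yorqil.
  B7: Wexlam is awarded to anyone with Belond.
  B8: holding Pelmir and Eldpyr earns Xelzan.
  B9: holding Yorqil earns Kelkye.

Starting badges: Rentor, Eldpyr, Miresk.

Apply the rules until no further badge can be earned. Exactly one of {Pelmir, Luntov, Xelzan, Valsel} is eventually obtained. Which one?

Luntov

With Rentor and Eldpyr, Yorqil is earned (B6).
With Eldpyr and Yorqil, Belond is earned (B3).
With Belond, Wexlam is earned (B7).
With Wexlam, Luntov is earned (B1).
Valsel would need Pelmir (B4), but Pelmir is never earned. Xelzan would need Pelmir and Eldpyr (B8), but Pelmir is never earned. Pelmir would need Luntov, Xelzan, and Yorqil (B5), but Xelzan is never earned.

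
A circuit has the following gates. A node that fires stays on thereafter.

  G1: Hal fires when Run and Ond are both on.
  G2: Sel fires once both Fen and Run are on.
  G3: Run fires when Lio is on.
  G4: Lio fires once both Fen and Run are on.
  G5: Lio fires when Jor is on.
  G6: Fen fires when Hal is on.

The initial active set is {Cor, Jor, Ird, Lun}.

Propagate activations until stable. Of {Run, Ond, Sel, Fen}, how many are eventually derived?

Jor is on, so Lio fires (G5).
Lio is on, so Run fires (G3).
Run: reached.
No rule produces Ond, and it is not given.
Sel would need Fen and Run (G2), but Fen never turns on.
Fen would need Hal (G6), but Hal never turns on.
Reached: Run — 1 of the 4.

1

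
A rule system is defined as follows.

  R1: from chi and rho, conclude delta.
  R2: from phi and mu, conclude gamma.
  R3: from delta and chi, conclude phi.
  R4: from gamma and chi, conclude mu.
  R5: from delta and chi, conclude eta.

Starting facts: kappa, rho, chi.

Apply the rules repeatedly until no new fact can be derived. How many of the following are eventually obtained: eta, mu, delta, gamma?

chi and rho hold, so delta follows (R1).
delta and chi hold, so eta follows (R5).
eta: reached.
mu would need gamma and chi (R4), but gamma is never established.
delta: reached.
gamma would need phi and mu (R2), but mu is never established.
Reached: eta and delta — 2 of the 4.

2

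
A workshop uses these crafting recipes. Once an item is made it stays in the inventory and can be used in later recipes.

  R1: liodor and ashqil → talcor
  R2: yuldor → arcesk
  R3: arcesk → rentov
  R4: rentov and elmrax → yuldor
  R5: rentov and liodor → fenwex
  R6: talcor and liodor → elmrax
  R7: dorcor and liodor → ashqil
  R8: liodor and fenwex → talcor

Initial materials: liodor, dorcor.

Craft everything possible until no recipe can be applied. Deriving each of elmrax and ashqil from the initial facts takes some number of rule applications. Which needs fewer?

ashqil

ashqil: dorcor and liodor → ashqil (R7). [1 rule application]
elmrax: dorcor and liodor → ashqil (R7). liodor and ashqil → talcor (R1). Using R6, talcor and liodor make elmrax. [3 rule applications]
ashqil needs fewer.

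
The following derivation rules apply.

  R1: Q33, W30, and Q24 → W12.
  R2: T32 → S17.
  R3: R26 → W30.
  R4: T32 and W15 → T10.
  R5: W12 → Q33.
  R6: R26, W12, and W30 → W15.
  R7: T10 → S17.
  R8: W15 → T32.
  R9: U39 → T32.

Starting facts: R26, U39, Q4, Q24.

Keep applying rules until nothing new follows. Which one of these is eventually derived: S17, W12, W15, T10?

U39 holds, so T32 follows (R9).
T32 holds, so S17 follows (R2).
W15 would need R26, W12, and W30 (R6), but W12 is never established. T10 would need T32 and W15 (R4), but W15 is never established. W12 would need Q33, W30, and Q24 (R1), but Q33 is never established.

S17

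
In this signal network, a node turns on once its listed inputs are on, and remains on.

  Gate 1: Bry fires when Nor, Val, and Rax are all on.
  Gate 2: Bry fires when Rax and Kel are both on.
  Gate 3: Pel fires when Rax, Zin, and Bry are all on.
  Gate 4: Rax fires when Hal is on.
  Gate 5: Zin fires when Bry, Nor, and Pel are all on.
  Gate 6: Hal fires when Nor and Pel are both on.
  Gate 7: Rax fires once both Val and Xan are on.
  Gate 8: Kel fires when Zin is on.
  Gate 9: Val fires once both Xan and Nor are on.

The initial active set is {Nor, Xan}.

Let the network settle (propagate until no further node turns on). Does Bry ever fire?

Yes

Xan and Nor are on, so Val fires (Gate 9).
Val and Xan are on, so Rax fires (Gate 7).
Nor, Val, and Rax are on, so Bry fires (Gate 1).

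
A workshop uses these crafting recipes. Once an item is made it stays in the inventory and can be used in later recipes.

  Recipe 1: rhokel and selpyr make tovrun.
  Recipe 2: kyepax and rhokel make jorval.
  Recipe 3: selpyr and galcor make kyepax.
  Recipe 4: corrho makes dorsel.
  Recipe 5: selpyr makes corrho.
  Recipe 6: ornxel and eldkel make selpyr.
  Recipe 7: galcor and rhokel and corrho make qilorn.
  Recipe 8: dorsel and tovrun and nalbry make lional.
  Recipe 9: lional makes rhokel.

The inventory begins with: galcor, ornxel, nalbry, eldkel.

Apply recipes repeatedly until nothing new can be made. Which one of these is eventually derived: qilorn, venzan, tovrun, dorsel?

Using Recipe 6, ornxel and eldkel make selpyr.
selpyr → corrho (Recipe 5).
Using Recipe 4, corrho makes dorsel.
No rule produces venzan, and it is not given. tovrun would need rhokel and selpyr (Recipe 1), but rhokel is never obtained. qilorn would need galcor, rhokel, and corrho (Recipe 7), but rhokel is never obtained.

dorsel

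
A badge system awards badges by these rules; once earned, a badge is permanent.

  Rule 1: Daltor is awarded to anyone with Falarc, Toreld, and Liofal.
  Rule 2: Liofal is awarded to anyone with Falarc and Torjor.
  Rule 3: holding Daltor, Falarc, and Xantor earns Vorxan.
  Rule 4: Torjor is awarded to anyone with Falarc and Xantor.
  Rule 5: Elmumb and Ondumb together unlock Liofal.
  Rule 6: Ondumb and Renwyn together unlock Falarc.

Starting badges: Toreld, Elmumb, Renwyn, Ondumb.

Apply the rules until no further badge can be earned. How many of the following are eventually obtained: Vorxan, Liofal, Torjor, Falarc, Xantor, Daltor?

With Elmumb and Ondumb, Liofal is earned (Rule 5).
With Ondumb and Renwyn, Falarc is earned (Rule 6).
With Falarc, Toreld, and Liofal, Daltor is earned (Rule 1).
Vorxan would need Daltor, Falarc, and Xantor (Rule 3), but Xantor is never earned.
Liofal: reached.
Torjor would need Falarc and Xantor (Rule 4), but Xantor is never earned.
Falarc: reached.
No rule produces Xantor, and it is not given.
Daltor: reached.
Reached: Liofal, Falarc, and Daltor — 3 of the 6.

3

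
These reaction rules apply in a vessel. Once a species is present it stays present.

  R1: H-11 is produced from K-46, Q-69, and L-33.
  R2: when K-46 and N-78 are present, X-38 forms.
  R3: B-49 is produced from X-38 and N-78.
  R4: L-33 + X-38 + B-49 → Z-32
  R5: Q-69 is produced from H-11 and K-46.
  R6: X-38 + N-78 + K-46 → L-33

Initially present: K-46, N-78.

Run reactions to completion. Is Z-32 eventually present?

K-46 and N-78 present → X-38 forms (R2).
X-38, N-78, and K-46 present → L-33 forms (R6).
X-38 and N-78 present → B-49 forms (R3).
L-33, X-38, and B-49 present → Z-32 forms (R4).

Yes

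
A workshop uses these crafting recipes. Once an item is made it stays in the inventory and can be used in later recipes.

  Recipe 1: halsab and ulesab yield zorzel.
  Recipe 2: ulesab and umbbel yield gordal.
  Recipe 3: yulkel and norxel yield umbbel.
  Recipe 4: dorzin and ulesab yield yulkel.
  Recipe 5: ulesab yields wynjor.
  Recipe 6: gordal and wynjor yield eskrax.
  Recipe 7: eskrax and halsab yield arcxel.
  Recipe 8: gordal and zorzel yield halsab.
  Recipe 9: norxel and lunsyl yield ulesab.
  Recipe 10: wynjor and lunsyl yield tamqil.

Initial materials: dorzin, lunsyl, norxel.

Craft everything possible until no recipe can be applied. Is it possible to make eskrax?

Yes

Using Recipe 9, norxel and lunsyl make ulesab.
Using Recipe 5, ulesab makes wynjor.
Using Recipe 4, dorzin and ulesab make yulkel.
yulkel and norxel → umbbel (Recipe 3).
ulesab and umbbel → gordal (Recipe 2).
gordal and wynjor → eskrax (Recipe 6).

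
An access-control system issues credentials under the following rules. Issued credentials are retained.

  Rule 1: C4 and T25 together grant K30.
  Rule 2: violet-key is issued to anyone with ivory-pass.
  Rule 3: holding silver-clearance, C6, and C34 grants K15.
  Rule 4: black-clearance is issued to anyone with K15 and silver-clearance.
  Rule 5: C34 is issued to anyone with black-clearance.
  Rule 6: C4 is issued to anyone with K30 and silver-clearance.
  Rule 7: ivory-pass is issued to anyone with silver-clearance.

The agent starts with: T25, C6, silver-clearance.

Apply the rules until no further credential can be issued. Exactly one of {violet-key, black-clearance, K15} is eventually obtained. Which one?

Holding silver-clearance grants ivory-pass (Rule 7).
Holding ivory-pass grants violet-key (Rule 2).
black-clearance would need K15 and silver-clearance (Rule 4), but K15 is never granted. K15 would need silver-clearance, C6, and C34 (Rule 3), but C34 is never granted.

violet-key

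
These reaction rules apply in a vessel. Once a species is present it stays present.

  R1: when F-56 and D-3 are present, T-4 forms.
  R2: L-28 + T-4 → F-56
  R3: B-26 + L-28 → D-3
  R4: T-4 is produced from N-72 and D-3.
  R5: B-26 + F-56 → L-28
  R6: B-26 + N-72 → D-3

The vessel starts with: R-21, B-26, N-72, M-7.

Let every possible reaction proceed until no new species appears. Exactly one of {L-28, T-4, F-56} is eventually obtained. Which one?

B-26 and N-72 present → D-3 forms (R6).
N-72 and D-3 present → T-4 forms (R4).
F-56 would need L-28 and T-4 (R2), but L-28 never forms. L-28 would need B-26 and F-56 (R5), but F-56 never forms.

T-4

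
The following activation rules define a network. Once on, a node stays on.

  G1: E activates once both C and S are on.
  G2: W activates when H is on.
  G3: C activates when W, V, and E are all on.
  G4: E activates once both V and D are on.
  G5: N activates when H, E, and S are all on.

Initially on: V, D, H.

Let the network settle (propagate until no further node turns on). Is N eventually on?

No

N would need H, E, and S (G5), but S never turns on.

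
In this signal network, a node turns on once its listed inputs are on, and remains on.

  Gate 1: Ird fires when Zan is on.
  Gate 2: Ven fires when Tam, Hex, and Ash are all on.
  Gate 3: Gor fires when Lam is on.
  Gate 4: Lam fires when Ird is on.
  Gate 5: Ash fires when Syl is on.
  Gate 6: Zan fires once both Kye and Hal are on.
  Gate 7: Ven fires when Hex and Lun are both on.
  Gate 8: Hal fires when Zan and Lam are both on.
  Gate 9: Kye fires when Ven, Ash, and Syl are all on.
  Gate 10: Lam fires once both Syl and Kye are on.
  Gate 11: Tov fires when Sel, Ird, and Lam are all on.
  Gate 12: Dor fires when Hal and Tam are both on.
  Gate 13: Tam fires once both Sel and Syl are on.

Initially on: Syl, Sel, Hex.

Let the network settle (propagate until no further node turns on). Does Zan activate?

No

Zan would need Kye and Hal (Gate 6), but Hal never turns on.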